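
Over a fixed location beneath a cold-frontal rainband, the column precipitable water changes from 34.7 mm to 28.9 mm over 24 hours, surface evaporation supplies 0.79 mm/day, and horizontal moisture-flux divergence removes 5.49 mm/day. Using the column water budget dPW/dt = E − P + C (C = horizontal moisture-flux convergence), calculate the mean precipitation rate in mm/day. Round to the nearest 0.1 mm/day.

dPW/dt = (28.9 − 34.7) mm / (24/24 day) = -5.800 mm/day.
P = E + C − dPW/dt = 0.79 + (-5.49) − (-5.800) = 1.1 mm/day.

P ≈ 1.1 mm/day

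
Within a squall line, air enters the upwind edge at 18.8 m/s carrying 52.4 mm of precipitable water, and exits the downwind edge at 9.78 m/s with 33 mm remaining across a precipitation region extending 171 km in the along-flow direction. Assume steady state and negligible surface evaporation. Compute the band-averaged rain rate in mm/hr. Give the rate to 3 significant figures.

Column moisture flux per unit crosswind length is F = V × PW.
Inflow: F_in = 18.8 × 52.4 = 985.12 mm·m/s
Outflow: F_out = 9.78 × 33 = 322.74 mm·m/s
Steady-state rate R = (F_in − F_out)/L = (985.12 − 322.74) / 171000 m = 3.874e-03 mm/s.
R = 3.874e-03 × 3600 = 13.9 mm/hr.

R ≈ 13.9 mm/hr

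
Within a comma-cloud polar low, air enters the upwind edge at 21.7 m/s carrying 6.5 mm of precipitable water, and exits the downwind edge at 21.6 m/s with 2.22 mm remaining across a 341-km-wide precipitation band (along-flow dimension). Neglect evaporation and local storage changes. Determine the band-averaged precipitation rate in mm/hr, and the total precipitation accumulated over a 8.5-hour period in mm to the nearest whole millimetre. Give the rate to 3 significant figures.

Column moisture flux per unit crosswind length is F = V × PW.
Inflow: F_in = 21.7 × 6.5 = 141.05 mm·m/s
Outflow: F_out = 21.6 × 2.22 = 47.952 mm·m/s
Steady-state rate R = (F_in − F_out)/L = (141.05 − 47.952) / 341000 m = 2.730e-04 mm/s.
R = 2.730e-04 × 3600 = 0.983 mm/hr.
Over 8.5 h: total = 0.983 × 8.5 = 8.3555 ≈ 8 mm.

R ≈ 0.983 mm/hr; total ≈ 8 mm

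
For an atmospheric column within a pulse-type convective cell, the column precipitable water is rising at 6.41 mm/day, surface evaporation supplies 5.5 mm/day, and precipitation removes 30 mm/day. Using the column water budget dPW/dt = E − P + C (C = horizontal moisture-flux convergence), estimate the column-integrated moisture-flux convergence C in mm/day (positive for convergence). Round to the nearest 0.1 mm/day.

dPW/dt = +6.41 mm/day.
C = dPW/dt − E + P = (+6.41) − 5.5 + 30 = 30.9 mm/day.

C ≈ 30.9 mm/day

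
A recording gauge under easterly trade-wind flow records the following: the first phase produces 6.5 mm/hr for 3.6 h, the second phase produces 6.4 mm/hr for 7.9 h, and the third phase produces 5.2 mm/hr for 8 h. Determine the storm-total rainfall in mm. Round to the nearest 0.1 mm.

Total = Σ Rᵢ Δtᵢ = 6.5 × 3.6 + 6.4 × 7.9 + 5.2 × 8
      = 23.4 + 50.56 + 41.6 = 115.6 mm.

total ≈ 115.6 mm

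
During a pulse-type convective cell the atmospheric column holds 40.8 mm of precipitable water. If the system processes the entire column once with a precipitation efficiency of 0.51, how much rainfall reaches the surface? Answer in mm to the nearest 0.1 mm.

rainfall ≈ 20.8 mm

Rainfall = ε × PW = 0.51 × 40.8 = 20.8 mm.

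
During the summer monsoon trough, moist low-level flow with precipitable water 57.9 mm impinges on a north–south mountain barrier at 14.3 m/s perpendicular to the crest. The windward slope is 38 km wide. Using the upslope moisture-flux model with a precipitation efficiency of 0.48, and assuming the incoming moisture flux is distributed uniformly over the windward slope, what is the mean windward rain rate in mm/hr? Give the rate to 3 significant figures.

R ≈ 37.7 mm/hr

Incoming column moisture flux per unit ridge length: F = V × PW = 14.3 × 57.9 = 827.97 mm·m/s.
Spread over the 38 km slope with efficiency ε = 0.48: R = ε·F/W = 0.48 × 827.97 / 38000 m = 1.046e-02 mm/s.
R = 1.046e-02 × 3600 = 37.7 mm/hr.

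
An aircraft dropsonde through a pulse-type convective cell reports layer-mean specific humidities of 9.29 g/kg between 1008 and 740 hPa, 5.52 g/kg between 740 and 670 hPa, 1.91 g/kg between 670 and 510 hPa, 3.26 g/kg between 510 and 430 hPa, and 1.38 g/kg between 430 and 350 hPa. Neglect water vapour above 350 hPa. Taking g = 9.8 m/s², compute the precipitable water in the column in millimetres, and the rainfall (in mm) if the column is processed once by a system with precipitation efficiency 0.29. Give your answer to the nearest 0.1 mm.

Precipitable water is the column-integrated vapour mass per unit area: PW = (1/g) Σ q̄ Δp, with q in kg/kg and Δp in Pa (1 kg/m² of water = 1 mm).
Layer 1008–740 hPa: Δp = 268 hPa = 26800 Pa, q̄ = 0.00929 kg/kg → 0.00929 × 26800 / 9.8 = 25.41 mm
Layer 740–670 hPa: Δp = 70 hPa = 7000 Pa, q̄ = 0.00552 kg/kg → 0.00552 × 7000 / 9.8 = 3.94 mm
Layer 670–510 hPa: Δp = 160 hPa = 16000 Pa, q̄ = 0.00191 kg/kg → 0.00191 × 16000 / 9.8 = 3.12 mm
Layer 510–430 hPa: Δp = 80 hPa = 8000 Pa, q̄ = 0.00326 kg/kg → 0.00326 × 8000 / 9.8 = 2.66 mm
Layer 430–350 hPa: Δp = 80 hPa = 8000 Pa, q̄ = 0.00138 kg/kg → 0.00138 × 8000 / 9.8 = 1.13 mm
PW = 25.41 + 3.94 + 3.12 + 2.66 + 1.13 = 36.26 ≈ 36.3 mm.
Rainfall = ε × PW = 0.29 × 36.3 = 10.5 mm.

PW ≈ 36.3 mm; rainfall ≈ 10.5 mm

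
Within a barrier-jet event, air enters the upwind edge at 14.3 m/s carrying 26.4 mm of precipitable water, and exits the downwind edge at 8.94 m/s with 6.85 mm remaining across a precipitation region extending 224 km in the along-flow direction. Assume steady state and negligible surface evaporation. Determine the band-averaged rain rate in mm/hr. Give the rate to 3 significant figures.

Column moisture flux per unit crosswind length is F = V × PW.
Inflow: F_in = 14.3 × 26.4 = 377.52 mm·m/s
Outflow: F_out = 8.94 × 6.85 = 61.239 mm·m/s
Steady-state rate R = (F_in − F_out)/L = (377.52 − 61.239) / 224000 m = 1.412e-03 mm/s.
R = 1.412e-03 × 3600 = 5.08 mm/hr.

R ≈ 5.08 mm/hr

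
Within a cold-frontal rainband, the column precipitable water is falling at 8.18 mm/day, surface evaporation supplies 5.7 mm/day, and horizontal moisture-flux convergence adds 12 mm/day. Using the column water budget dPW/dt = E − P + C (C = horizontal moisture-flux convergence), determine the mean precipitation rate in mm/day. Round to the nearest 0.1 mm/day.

P ≈ 25.9 mm/day

dPW/dt = -8.18 mm/day.
P = E + C − dPW/dt = 5.7 + (12) − (-8.18) = 25.9 mm/day.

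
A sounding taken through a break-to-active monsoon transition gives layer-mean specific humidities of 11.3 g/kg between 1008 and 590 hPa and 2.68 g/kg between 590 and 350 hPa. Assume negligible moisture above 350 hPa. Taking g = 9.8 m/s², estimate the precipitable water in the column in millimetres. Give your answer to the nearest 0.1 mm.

PW ≈ 54.8 mm

Precipitable water is the column-integrated vapour mass per unit area: PW = (1/g) Σ q̄ Δp, with q in kg/kg and Δp in Pa (1 kg/m² of water = 1 mm).
Layer 1008–590 hPa: Δp = 418 hPa = 41800 Pa, q̄ = 0.0113 kg/kg → 0.0113 × 41800 / 9.8 = 48.20 mm
Layer 590–350 hPa: Δp = 240 hPa = 24000 Pa, q̄ = 0.00268 kg/kg → 0.00268 × 24000 / 9.8 = 6.56 mm
PW = 48.20 + 6.56 = 54.76 ≈ 54.8 mm.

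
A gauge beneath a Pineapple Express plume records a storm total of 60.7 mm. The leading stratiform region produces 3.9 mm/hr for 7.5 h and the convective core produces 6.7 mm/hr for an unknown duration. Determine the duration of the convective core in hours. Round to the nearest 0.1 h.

duration ≈ 4.7 h

Known phases: 3.9 × 7.5 = 29.25 mm.
Remaining depth = 60.7 − 29.25 = 31.45 mm.
Duration = 31.45 / 6.7 = 4.7 h.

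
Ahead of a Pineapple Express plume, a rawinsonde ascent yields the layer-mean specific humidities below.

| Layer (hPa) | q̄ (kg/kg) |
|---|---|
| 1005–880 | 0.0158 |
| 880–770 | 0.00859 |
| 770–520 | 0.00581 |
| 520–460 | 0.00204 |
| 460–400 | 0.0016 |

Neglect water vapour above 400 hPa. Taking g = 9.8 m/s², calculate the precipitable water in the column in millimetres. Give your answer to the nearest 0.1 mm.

PW ≈ 46.8 mm

Precipitable water is the column-integrated vapour mass per unit area: PW = (1/g) Σ q̄ Δp, with q in kg/kg and Δp in Pa (1 kg/m² of water = 1 mm).
Layer 1005–880 hPa: Δp = 125 hPa = 12500 Pa, q̄ = 0.0158 kg/kg → 0.0158 × 12500 / 9.8 = 20.15 mm
Layer 880–770 hPa: Δp = 110 hPa = 11000 Pa, q̄ = 0.00859 kg/kg → 0.00859 × 11000 / 9.8 = 9.64 mm
Layer 770–520 hPa: Δp = 250 hPa = 25000 Pa, q̄ = 0.00581 kg/kg → 0.00581 × 25000 / 9.8 = 14.82 mm
Layer 520–460 hPa: Δp = 60 hPa = 6000 Pa, q̄ = 0.00204 kg/kg → 0.00204 × 6000 / 9.8 = 1.25 mm
Layer 460–400 hPa: Δp = 60 hPa = 6000 Pa, q̄ = 0.0016 kg/kg → 0.0016 × 6000 / 9.8 = 0.98 mm
PW = 20.15 + 9.64 + 14.82 + 1.25 + 0.98 = 46.84 ≈ 46.8 mm.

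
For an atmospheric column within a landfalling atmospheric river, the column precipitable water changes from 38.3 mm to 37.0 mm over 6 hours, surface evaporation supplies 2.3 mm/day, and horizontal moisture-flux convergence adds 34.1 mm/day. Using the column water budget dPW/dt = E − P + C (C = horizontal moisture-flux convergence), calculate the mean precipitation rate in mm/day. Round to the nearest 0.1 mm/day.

dPW/dt = (37.0 − 38.3) mm / (6/24 day) = -5.200 mm/day.
P = E + C − dPW/dt = 2.3 + (34.1) − (-5.200) = 41.6 mm/day.

P ≈ 41.6 mm/day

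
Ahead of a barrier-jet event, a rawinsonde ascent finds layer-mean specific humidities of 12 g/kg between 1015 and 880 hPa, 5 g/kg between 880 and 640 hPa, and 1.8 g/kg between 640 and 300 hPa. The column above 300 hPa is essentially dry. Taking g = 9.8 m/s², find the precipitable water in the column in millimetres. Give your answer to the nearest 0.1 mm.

PW ≈ 35.0 mm

Precipitable water is the column-integrated vapour mass per unit area: PW = (1/g) Σ q̄ Δp, with q in kg/kg and Δp in Pa (1 kg/m² of water = 1 mm).
Layer 1015–880 hPa: Δp = 135 hPa = 13500 Pa, q̄ = 0.012 kg/kg → 0.012 × 13500 / 9.8 = 16.53 mm
Layer 880–640 hPa: Δp = 240 hPa = 24000 Pa, q̄ = 0.005 kg/kg → 0.005 × 24000 / 9.8 = 12.24 mm
Layer 640–300 hPa: Δp = 340 hPa = 34000 Pa, q̄ = 0.0018 kg/kg → 0.0018 × 34000 / 9.8 = 6.24 mm
PW = 16.53 + 12.24 + 6.24 = 35.01 ≈ 35.0 mm.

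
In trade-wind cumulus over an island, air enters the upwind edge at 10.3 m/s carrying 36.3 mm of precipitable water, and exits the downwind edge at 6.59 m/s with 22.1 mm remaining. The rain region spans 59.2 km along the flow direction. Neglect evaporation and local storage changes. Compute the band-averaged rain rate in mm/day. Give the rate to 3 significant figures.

R ≈ 333 mm/day

Column moisture flux per unit crosswind length is F = V × PW.
Inflow: F_in = 10.3 × 36.3 = 373.89 mm·m/s
Outflow: F_out = 6.59 × 22.1 = 145.639 mm·m/s
Steady-state rate R = (F_in − F_out)/L = (373.89 − 145.639) / 59200 m = 3.856e-03 mm/s.
R = 3.856e-03 × 3600 × 24 = 333 mm/day.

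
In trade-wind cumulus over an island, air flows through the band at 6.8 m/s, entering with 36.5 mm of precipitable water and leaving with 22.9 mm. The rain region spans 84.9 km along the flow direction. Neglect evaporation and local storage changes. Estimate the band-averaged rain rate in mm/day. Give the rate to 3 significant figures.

Column moisture flux per unit crosswind length is F = V × PW.
Inflow: F_in = 6.8 × 36.5 = 248.2 mm·m/s
Outflow: F_out = 6.8 × 22.9 = 155.72 mm·m/s
Steady-state rate R = (F_in − F_out)/L = (248.2 − 155.72) / 84900 m = 1.089e-03 mm/s.
R = 1.089e-03 × 3600 × 24 = 94.1 mm/day.

R ≈ 94.1 mm/day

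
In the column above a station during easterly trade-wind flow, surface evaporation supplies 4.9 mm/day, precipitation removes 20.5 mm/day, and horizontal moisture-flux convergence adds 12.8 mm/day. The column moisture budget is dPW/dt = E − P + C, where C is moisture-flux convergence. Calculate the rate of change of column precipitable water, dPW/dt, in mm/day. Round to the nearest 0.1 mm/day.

dPW/dt ≈ -2.8 mm/day

dPW/dt = E − P + C = 4.9 − 20.5 + (12.8) = -2.8 mm/day.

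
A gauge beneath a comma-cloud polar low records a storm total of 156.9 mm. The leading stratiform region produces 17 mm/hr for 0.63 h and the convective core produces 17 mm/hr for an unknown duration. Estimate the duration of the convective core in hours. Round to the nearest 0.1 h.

duration ≈ 8.6 h

Known phases: 17 × 0.63 = 10.71 mm.
Remaining depth = 156.9 − 10.71 = 146.19 mm.
Duration = 146.19 / 17 = 8.6 h.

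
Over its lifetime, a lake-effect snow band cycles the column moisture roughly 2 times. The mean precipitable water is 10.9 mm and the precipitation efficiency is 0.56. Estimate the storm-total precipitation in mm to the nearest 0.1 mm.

Each cycle deposits ε × PW = 0.56 × 10.9 = 6.104 mm.
Over 2 cycles: 2 × 6.104 = 12.2 mm.

precipitation ≈ 12.2 mm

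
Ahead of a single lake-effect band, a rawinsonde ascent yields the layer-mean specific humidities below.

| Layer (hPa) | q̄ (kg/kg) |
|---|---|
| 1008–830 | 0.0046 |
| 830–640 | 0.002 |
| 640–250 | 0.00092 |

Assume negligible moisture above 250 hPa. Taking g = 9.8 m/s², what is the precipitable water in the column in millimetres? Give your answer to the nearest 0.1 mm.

Precipitable water is the column-integrated vapour mass per unit area: PW = (1/g) Σ q̄ Δp, with q in kg/kg and Δp in Pa (1 kg/m² of water = 1 mm).
Layer 1008–830 hPa: Δp = 178 hPa = 17800 Pa, q̄ = 0.0046 kg/kg → 0.0046 × 17800 / 9.8 = 8.36 mm
Layer 830–640 hPa: Δp = 190 hPa = 19000 Pa, q̄ = 0.002 kg/kg → 0.002 × 19000 / 9.8 = 3.88 mm
Layer 640–250 hPa: Δp = 390 hPa = 39000 Pa, q̄ = 0.00092 kg/kg → 0.00092 × 39000 / 9.8 = 3.66 mm
PW = 8.36 + 3.88 + 3.66 = 15.90 ≈ 15.9 mm.

PW ≈ 15.9 mm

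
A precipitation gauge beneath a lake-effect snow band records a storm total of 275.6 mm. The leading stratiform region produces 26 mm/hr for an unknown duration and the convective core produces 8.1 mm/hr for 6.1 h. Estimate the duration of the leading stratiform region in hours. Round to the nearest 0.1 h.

duration ≈ 8.7 h

Known phases: 8.1 × 6.1 = 49.41 mm.
Remaining depth = 275.6 − 49.41 = 226.19 mm.
Duration = 226.19 / 26 = 8.7 h.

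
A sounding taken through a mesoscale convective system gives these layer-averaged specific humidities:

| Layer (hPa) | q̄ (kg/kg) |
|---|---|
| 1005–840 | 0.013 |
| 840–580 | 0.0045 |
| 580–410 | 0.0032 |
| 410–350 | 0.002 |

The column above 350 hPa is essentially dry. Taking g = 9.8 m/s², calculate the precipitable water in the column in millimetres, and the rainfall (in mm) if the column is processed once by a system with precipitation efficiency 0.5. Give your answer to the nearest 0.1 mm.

Precipitable water is the column-integrated vapour mass per unit area: PW = (1/g) Σ q̄ Δp, with q in kg/kg and Δp in Pa (1 kg/m² of water = 1 mm).
Layer 1005–840 hPa: Δp = 165 hPa = 16500 Pa, q̄ = 0.013 kg/kg → 0.013 × 16500 / 9.8 = 21.89 mm
Layer 840–580 hPa: Δp = 260 hPa = 26000 Pa, q̄ = 0.0045 kg/kg → 0.0045 × 26000 / 9.8 = 11.94 mm
Layer 580–410 hPa: Δp = 170 hPa = 17000 Pa, q̄ = 0.0032 kg/kg → 0.0032 × 17000 / 9.8 = 5.55 mm
Layer 410–350 hPa: Δp = 60 hPa = 6000 Pa, q̄ = 0.002 kg/kg → 0.002 × 6000 / 9.8 = 1.22 mm
PW = 21.89 + 11.94 + 5.55 + 1.22 = 40.60 ≈ 40.6 mm.
Rainfall = ε × PW = 0.5 × 40.6 = 20.3 mm.

PW ≈ 40.6 mm; rainfall ≈ 20.3 mm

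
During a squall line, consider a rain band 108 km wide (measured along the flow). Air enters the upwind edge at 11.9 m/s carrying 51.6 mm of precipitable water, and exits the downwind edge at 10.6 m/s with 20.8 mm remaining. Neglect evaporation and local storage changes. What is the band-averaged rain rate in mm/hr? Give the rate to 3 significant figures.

Column moisture flux per unit crosswind length is F = V × PW.
Inflow: F_in = 11.9 × 51.6 = 614.04 mm·m/s
Outflow: F_out = 10.6 × 20.8 = 220.48 mm·m/s
Steady-state rate R = (F_in − F_out)/L = (614.04 − 220.48) / 108000 m = 3.644e-03 mm/s.
R = 3.644e-03 × 3600 = 13.1 mm/hr.

R ≈ 13.1 mm/hr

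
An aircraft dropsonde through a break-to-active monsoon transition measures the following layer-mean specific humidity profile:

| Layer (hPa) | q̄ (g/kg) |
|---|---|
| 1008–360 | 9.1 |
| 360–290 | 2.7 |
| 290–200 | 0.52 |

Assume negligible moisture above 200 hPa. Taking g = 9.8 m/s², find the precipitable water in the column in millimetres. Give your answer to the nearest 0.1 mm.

PW ≈ 62.6 mm

Precipitable water is the column-integrated vapour mass per unit area: PW = (1/g) Σ q̄ Δp, with q in kg/kg and Δp in Pa (1 kg/m² of water = 1 mm).
Layer 1008–360 hPa: Δp = 648 hPa = 64800 Pa, q̄ = 0.0091 kg/kg → 0.0091 × 64800 / 9.8 = 60.17 mm
Layer 360–290 hPa: Δp = 70 hPa = 7000 Pa, q̄ = 0.0027 kg/kg → 0.0027 × 7000 / 9.8 = 1.93 mm
Layer 290–200 hPa: Δp = 90 hPa = 9000 Pa, q̄ = 0.00052 kg/kg → 0.00052 × 9000 / 9.8 = 0.48 mm
PW = 60.17 + 1.93 + 0.48 = 62.58 ≈ 62.6 mm.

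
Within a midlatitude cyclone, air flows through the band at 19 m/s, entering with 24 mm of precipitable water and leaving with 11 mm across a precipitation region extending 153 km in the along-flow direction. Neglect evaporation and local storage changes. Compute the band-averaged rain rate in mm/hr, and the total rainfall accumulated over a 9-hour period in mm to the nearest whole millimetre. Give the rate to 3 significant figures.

Column moisture flux per unit crosswind length is F = V × PW.
Inflow: F_in = 19 × 24 = 456 mm·m/s
Outflow: F_out = 19 × 11 = 209 mm·m/s
Steady-state rate R = (F_in − F_out)/L = (456 − 209) / 153000 m = 1.614e-03 mm/s.
R = 1.614e-03 × 3600 = 5.81 mm/hr.
Over 9 h: total = 5.81 × 9 = 52.29 ≈ 52 mm.

R ≈ 5.81 mm/hr; total ≈ 52 mm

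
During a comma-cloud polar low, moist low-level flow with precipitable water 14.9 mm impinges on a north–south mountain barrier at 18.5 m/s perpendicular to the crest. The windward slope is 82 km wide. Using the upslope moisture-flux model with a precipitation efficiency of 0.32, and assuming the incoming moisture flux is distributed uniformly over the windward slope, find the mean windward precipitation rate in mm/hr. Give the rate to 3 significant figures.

Incoming column moisture flux per unit ridge length: F = V × PW = 18.5 × 14.9 = 275.65 mm·m/s.
Spread over the 82 km slope with efficiency ε = 0.32: R = ε·F/W = 0.32 × 275.65 / 82000 m = 1.076e-03 mm/s.
R = 1.076e-03 × 3600 = 3.87 mm/hr.

R ≈ 3.87 mm/hr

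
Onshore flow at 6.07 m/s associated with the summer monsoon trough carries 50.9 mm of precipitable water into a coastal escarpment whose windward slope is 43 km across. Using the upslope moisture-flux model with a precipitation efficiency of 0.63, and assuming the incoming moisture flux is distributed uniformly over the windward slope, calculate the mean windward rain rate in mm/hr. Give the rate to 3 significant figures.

R ≈ 16.3 mm/hr

Incoming column moisture flux per unit ridge length: F = V × PW = 6.07 × 50.9 = 308.963 mm·m/s.
Spread over the 43 km slope with efficiency ε = 0.63: R = ε·F/W = 0.63 × 308.963 / 43000 m = 4.527e-03 mm/s.
R = 4.527e-03 × 3600 = 16.3 mm/hr.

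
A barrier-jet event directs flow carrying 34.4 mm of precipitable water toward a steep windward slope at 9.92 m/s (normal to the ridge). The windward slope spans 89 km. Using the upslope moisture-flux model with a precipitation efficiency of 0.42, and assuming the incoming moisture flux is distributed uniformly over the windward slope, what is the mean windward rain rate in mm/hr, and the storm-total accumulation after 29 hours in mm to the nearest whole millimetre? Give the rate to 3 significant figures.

R ≈ 5.80 mm/hr; total ≈ 168 mm

Incoming column moisture flux per unit ridge length: F = V × PW = 9.92 × 34.4 = 341.248 mm·m/s.
Spread over the 89 km slope with efficiency ε = 0.42: R = ε·F/W = 0.42 × 341.248 / 89000 m = 1.610e-03 mm/s.
R = 1.610e-03 × 3600 = 5.80 mm/hr.
Over 29 h: total = 5.80 × 29 = 168.2 ≈ 168 mm.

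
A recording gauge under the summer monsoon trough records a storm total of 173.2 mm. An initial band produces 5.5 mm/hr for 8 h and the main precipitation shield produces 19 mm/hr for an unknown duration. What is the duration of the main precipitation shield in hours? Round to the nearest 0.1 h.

Known phases: 5.5 × 8 = 44 mm.
Remaining depth = 173.2 − 44 = 129.2 mm.
Duration = 129.2 / 19 = 6.8 h.

duration ≈ 6.8 h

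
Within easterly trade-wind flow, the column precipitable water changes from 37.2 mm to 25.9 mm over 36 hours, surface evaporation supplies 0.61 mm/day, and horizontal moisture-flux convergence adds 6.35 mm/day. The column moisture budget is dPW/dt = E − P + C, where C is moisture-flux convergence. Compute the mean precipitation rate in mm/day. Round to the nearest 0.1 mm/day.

dPW/dt = (25.9 − 37.2) mm / (36/24 day) = -7.533 mm/day.
P = E + C − dPW/dt = 0.61 + (6.35) − (-7.533) = 14.5 mm/day.

P ≈ 14.5 mm/day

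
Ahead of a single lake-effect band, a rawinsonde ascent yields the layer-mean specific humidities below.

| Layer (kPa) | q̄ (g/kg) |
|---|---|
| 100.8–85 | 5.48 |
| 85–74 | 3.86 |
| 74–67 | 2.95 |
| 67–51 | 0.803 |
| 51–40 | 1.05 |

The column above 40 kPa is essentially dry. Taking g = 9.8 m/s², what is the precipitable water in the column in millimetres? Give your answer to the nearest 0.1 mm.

Precipitable water is the column-integrated vapour mass per unit area: PW = (1/g) Σ q̄ Δp, with q in kg/kg and Δp in Pa (1 kg/m² of water = 1 mm).
Layer 100.8–85 kPa: Δp = 158 hPa = 15800 Pa, q̄ = 0.00548 kg/kg → 0.00548 × 15800 / 9.8 = 8.84 mm
Layer 85–74 kPa: Δp = 110 hPa = 11000 Pa, q̄ = 0.00386 kg/kg → 0.00386 × 11000 / 9.8 = 4.33 mm
Layer 74–67 kPa: Δp = 70 hPa = 7000 Pa, q̄ = 0.00295 kg/kg → 0.00295 × 7000 / 9.8 = 2.11 mm
Layer 67–51 kPa: Δp = 160 hPa = 16000 Pa, q̄ = 0.000803 kg/kg → 0.000803 × 16000 / 9.8 = 1.31 mm
Layer 51–40 kPa: Δp = 110 hPa = 11000 Pa, q̄ = 0.00105 kg/kg → 0.00105 × 11000 / 9.8 = 1.18 mm
PW = 8.84 + 4.33 + 2.11 + 1.31 + 1.18 = 17.77 ≈ 17.8 mm.

PW ≈ 17.8 mm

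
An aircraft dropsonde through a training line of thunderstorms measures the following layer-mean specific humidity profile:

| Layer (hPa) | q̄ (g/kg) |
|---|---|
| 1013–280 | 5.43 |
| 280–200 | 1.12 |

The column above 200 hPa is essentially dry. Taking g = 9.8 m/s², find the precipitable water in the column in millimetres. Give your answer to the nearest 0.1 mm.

Precipitable water is the column-integrated vapour mass per unit area: PW = (1/g) Σ q̄ Δp, with q in kg/kg and Δp in Pa (1 kg/m² of water = 1 mm).
Layer 1013–280 hPa: Δp = 733 hPa = 73300 Pa, q̄ = 0.00543 kg/kg → 0.00543 × 73300 / 9.8 = 40.61 mm
Layer 280–200 hPa: Δp = 80 hPa = 8000 Pa, q̄ = 0.00112 kg/kg → 0.00112 × 8000 / 9.8 = 0.91 mm
PW = 40.61 + 0.91 = 41.52 ≈ 41.5 mm.

PW ≈ 41.5 mm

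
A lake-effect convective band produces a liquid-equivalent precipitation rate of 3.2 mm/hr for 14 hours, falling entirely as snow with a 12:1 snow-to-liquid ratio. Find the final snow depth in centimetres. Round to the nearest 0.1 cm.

Liquid-equivalent depth = 3.2 × 14 = 44.8 mm.
Snow depth = 44.8 mm × 12 = 537.6 mm = 53.8 cm.

snow depth ≈ 53.8 cm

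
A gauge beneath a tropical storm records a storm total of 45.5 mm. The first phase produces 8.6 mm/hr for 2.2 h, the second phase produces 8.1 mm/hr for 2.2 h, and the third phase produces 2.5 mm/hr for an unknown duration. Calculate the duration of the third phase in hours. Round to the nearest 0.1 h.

Known phases: 8.6 × 2.2 + 8.1 × 2.2 = 18.92 + 17.82 = 36.74 mm.
Remaining depth = 45.5 − 36.74 = 8.76 mm.
Duration = 8.76 / 2.5 = 3.5 h.

duration ≈ 3.5 h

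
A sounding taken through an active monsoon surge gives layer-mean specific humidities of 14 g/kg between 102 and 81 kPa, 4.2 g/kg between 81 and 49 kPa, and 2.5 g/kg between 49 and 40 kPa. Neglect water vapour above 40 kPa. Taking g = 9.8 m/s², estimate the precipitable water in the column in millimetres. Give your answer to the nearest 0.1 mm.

PW ≈ 46.0 mm

Precipitable water is the column-integrated vapour mass per unit area: PW = (1/g) Σ q̄ Δp, with q in kg/kg and Δp in Pa (1 kg/m² of water = 1 mm).
Layer 102–81 kPa: Δp = 210 hPa = 21000 Pa, q̄ = 0.014 kg/kg → 0.014 × 21000 / 9.8 = 30.00 mm
Layer 81–49 kPa: Δp = 320 hPa = 32000 Pa, q̄ = 0.0042 kg/kg → 0.0042 × 32000 / 9.8 = 13.71 mm
Layer 49–40 kPa: Δp = 90 hPa = 9000 Pa, q̄ = 0.0025 kg/kg → 0.0025 × 9000 / 9.8 = 2.30 mm
PW = 30.00 + 13.71 + 2.30 = 46.01 ≈ 46.0 mm.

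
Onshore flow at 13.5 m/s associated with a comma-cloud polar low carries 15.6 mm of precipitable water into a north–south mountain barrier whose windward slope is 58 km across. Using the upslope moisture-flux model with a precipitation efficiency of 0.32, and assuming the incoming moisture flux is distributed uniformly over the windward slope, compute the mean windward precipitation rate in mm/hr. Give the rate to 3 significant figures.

R ≈ 4.18 mm/hr

Incoming column moisture flux per unit ridge length: F = V × PW = 13.5 × 15.6 = 210.6 mm·m/s.
Spread over the 58 km slope with efficiency ε = 0.32: R = ε·F/W = 0.32 × 210.6 / 58000 m = 1.162e-03 mm/s.
R = 1.162e-03 × 3600 = 4.18 mm/hr.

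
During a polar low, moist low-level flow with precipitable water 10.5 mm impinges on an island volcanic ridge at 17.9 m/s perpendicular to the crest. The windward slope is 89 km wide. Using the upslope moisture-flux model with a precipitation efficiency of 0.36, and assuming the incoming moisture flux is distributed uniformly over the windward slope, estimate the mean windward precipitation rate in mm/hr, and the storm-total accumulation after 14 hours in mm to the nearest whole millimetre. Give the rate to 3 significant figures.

Incoming column moisture flux per unit ridge length: F = V × PW = 17.9 × 10.5 = 187.95 mm·m/s.
Spread over the 89 km slope with efficiency ε = 0.36: R = ε·F/W = 0.36 × 187.95 / 89000 m = 7.602e-04 mm/s.
R = 7.602e-04 × 3600 = 2.74 mm/hr.
Over 14 h: total = 2.74 × 14 = 38.36 ≈ 38 mm.

R ≈ 2.74 mm/hr; total ≈ 38 mm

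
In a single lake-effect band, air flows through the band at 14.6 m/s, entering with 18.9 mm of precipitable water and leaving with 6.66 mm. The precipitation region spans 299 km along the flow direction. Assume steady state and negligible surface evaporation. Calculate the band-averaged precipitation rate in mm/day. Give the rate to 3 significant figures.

R ≈ 51.6 mm/day

Column moisture flux per unit crosswind length is F = V × PW.
Inflow: F_in = 14.6 × 18.9 = 275.94 mm·m/s
Outflow: F_out = 14.6 × 6.66 = 97.236 mm·m/s
Steady-state rate R = (F_in − F_out)/L = (275.94 − 97.236) / 299000 m = 5.977e-04 mm/s.
R = 5.977e-04 × 3600 × 24 = 51.6 mm/day.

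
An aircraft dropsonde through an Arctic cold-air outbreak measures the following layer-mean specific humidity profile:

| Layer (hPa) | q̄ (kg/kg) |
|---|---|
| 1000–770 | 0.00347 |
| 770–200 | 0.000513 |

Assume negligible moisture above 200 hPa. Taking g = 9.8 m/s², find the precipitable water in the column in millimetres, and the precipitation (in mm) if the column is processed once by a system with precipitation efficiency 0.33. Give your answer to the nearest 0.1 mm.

PW ≈ 11.1 mm; precipitation ≈ 3.7 mm

Precipitable water is the column-integrated vapour mass per unit area: PW = (1/g) Σ q̄ Δp, with q in kg/kg and Δp in Pa (1 kg/m² of water = 1 mm).
Layer 1000–770 hPa: Δp = 230 hPa = 23000 Pa, q̄ = 0.00347 kg/kg → 0.00347 × 23000 / 9.8 = 8.14 mm
Layer 770–200 hPa: Δp = 570 hPa = 57000 Pa, q̄ = 0.000513 kg/kg → 0.000513 × 57000 / 9.8 = 2.98 mm
PW = 8.14 + 2.98 = 11.12 ≈ 11.1 mm.
Precipitation = ε × PW = 0.33 × 11.1 = 3.7 mm.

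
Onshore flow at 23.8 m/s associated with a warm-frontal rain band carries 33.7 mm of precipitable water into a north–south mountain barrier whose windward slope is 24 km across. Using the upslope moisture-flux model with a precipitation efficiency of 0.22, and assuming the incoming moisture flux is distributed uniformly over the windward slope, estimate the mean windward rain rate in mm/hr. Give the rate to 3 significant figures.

R ≈ 26.5 mm/hr

Incoming column moisture flux per unit ridge length: F = V × PW = 23.8 × 33.7 = 802.06 mm·m/s.
Spread over the 24 km slope with efficiency ε = 0.22: R = ε·F/W = 0.22 × 802.06 / 24000 m = 7.352e-03 mm/s.
R = 7.352e-03 × 3600 = 26.5 mm/hr.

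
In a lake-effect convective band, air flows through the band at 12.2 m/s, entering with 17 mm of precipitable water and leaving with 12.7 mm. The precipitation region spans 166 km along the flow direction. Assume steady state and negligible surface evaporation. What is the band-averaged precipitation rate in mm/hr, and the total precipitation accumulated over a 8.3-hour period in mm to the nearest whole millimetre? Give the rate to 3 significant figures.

R ≈ 1.14 mm/hr; total ≈ 9 mm

Column moisture flux per unit crosswind length is F = V × PW.
Inflow: F_in = 12.2 × 17 = 207.4 mm·m/s
Outflow: F_out = 12.2 × 12.7 = 154.94 mm·m/s
Steady-state rate R = (F_in − F_out)/L = (207.4 − 154.94) / 166000 m = 3.160e-04 mm/s.
R = 3.160e-04 × 3600 = 1.14 mm/hr.
Over 8.3 h: total = 1.14 × 8.3 = 9.462 ≈ 9 mm.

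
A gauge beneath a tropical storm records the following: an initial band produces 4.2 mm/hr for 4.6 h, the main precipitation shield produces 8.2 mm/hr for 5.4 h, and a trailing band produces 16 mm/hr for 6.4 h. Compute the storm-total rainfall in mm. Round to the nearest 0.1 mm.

total ≈ 166.0 mm

Total = Σ Rᵢ Δtᵢ = 4.2 × 4.6 + 8.2 × 5.4 + 16 × 6.4
      = 19.32 + 44.28 + 102.4 = 166.0 mm.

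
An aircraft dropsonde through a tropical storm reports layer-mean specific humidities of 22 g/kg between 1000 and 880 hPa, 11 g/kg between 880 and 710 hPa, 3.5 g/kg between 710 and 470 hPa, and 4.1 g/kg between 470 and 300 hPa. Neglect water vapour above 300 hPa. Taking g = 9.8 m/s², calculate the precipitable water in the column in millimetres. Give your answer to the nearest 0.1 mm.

PW ≈ 61.7 mm

Precipitable water is the column-integrated vapour mass per unit area: PW = (1/g) Σ q̄ Δp, with q in kg/kg and Δp in Pa (1 kg/m² of water = 1 mm).
Layer 1000–880 hPa: Δp = 120 hPa = 12000 Pa, q̄ = 0.022 kg/kg → 0.022 × 12000 / 9.8 = 26.94 mm
Layer 880–710 hPa: Δp = 170 hPa = 17000 Pa, q̄ = 0.011 kg/kg → 0.011 × 17000 / 9.8 = 19.08 mm
Layer 710–470 hPa: Δp = 240 hPa = 24000 Pa, q̄ = 0.0035 kg/kg → 0.0035 × 24000 / 9.8 = 8.57 mm
Layer 470–300 hPa: Δp = 170 hPa = 17000 Pa, q̄ = 0.0041 kg/kg → 0.0041 × 17000 / 9.8 = 7.11 mm
PW = 26.94 + 19.08 + 8.57 + 7.11 = 61.70 ≈ 61.7 mm.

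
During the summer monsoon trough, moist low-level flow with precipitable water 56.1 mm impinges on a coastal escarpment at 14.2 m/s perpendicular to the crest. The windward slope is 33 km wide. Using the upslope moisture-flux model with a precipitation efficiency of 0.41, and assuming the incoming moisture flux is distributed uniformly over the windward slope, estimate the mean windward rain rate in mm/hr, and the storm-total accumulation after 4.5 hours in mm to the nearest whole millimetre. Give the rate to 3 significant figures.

R ≈ 35.6 mm/hr; total ≈ 160 mm

Incoming column moisture flux per unit ridge length: F = V × PW = 14.2 × 56.1 = 796.62 mm·m/s.
Spread over the 33 km slope with efficiency ε = 0.41: R = ε·F/W = 0.41 × 796.62 / 33000 m = 9.897e-03 mm/s.
R = 9.897e-03 × 3600 = 35.6 mm/hr.
Over 4.5 h: total = 35.6 × 4.5 = 160.2 ≈ 160 mm.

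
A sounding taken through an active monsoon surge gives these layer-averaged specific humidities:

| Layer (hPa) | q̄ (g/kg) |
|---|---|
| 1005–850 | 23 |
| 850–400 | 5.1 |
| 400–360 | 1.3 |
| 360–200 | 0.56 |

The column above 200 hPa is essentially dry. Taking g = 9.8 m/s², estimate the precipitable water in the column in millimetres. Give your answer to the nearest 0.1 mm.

Precipitable water is the column-integrated vapour mass per unit area: PW = (1/g) Σ q̄ Δp, with q in kg/kg and Δp in Pa (1 kg/m² of water = 1 mm).
Layer 1005–850 hPa: Δp = 155 hPa = 15500 Pa, q̄ = 0.023 kg/kg → 0.023 × 15500 / 9.8 = 36.38 mm
Layer 850–400 hPa: Δp = 450 hPa = 45000 Pa, q̄ = 0.0051 kg/kg → 0.0051 × 45000 / 9.8 = 23.42 mm
Layer 400–360 hPa: Δp = 40 hPa = 4000 Pa, q̄ = 0.0013 kg/kg → 0.0013 × 4000 / 9.8 = 0.53 mm
Layer 360–200 hPa: Δp = 160 hPa = 16000 Pa, q̄ = 0.00056 kg/kg → 0.00056 × 16000 / 9.8 = 0.91 mm
PW = 36.38 + 23.42 + 0.53 + 0.91 = 61.24 ≈ 61.2 mm.

PW ≈ 61.2 mm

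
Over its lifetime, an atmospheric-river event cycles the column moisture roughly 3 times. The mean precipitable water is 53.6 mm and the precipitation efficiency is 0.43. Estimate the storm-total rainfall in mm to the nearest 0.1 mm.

rainfall ≈ 69.1 mm

Each cycle deposits ε × PW = 0.43 × 53.6 = 23.048 mm.
Over 3 cycles: 3 × 23.048 = 69.1 mm.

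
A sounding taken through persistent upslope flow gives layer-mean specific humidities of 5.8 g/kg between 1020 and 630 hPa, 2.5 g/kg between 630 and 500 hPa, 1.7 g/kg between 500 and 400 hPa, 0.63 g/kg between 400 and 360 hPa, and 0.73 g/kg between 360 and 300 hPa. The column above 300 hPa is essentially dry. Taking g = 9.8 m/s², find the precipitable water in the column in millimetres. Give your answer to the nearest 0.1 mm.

PW ≈ 28.8 mm

Precipitable water is the column-integrated vapour mass per unit area: PW = (1/g) Σ q̄ Δp, with q in kg/kg and Δp in Pa (1 kg/m² of water = 1 mm).
Layer 1020–630 hPa: Δp = 390 hPa = 39000 Pa, q̄ = 0.0058 kg/kg → 0.0058 × 39000 / 9.8 = 23.08 mm
Layer 630–500 hPa: Δp = 130 hPa = 13000 Pa, q̄ = 0.0025 kg/kg → 0.0025 × 13000 / 9.8 = 3.32 mm
Layer 500–400 hPa: Δp = 100 hPa = 10000 Pa, q̄ = 0.0017 kg/kg → 0.0017 × 10000 / 9.8 = 1.73 mm
Layer 400–360 hPa: Δp = 40 hPa = 4000 Pa, q̄ = 0.00063 kg/kg → 0.00063 × 4000 / 9.8 = 0.26 mm
Layer 360–300 hPa: Δp = 60 hPa = 6000 Pa, q̄ = 0.00073 kg/kg → 0.00073 × 6000 / 9.8 = 0.45 mm
PW = 23.08 + 3.32 + 1.73 + 0.26 + 0.45 = 28.84 ≈ 28.8 mm.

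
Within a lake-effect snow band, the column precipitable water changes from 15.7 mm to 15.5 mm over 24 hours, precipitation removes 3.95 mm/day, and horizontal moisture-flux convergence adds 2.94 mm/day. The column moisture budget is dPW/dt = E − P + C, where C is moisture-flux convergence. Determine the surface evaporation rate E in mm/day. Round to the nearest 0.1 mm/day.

dPW/dt = (15.5 − 15.7) mm / (24/24 day) = -0.200 mm/day.
E = dPW/dt + P − C = (-0.200) + 3.95 − (2.94) = 0.8 mm/day.

E ≈ 0.8 mm/day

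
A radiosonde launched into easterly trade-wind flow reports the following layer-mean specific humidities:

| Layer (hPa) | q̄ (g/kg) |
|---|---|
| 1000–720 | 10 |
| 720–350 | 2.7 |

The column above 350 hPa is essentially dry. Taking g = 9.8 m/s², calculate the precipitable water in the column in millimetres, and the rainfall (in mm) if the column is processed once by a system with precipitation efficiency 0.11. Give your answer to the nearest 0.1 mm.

PW ≈ 38.8 mm; rainfall ≈ 4.3 mm

Precipitable water is the column-integrated vapour mass per unit area: PW = (1/g) Σ q̄ Δp, with q in kg/kg and Δp in Pa (1 kg/m² of water = 1 mm).
Layer 1000–720 hPa: Δp = 280 hPa = 28000 Pa, q̄ = 0.01 kg/kg → 0.01 × 28000 / 9.8 = 28.57 mm
Layer 720–350 hPa: Δp = 370 hPa = 37000 Pa, q̄ = 0.0027 kg/kg → 0.0027 × 37000 / 9.8 = 10.19 mm
PW = 28.57 + 10.19 = 38.76 ≈ 38.8 mm.
Rainfall = ε × PW = 0.11 × 38.8 = 4.3 mm.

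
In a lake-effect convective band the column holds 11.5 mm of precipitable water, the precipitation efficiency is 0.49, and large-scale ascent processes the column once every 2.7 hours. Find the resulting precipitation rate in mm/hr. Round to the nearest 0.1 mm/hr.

R ≈ 2.1 mm/hr

Each overturning extracts ε × PW = 0.49 × 11.5 = 5.635 mm.
Rate = ε·PW / τ = 5.635 / 2.7 h = 2.1 mm/hr.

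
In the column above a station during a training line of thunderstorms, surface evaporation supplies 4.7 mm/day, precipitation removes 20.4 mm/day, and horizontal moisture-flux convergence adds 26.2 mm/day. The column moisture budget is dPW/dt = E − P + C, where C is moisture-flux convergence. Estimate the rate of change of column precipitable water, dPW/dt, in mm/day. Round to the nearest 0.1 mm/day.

dPW/dt = E − P + C = 4.7 − 20.4 + (26.2) = 10.5 mm/day.

dPW/dt ≈ 10.5 mm/day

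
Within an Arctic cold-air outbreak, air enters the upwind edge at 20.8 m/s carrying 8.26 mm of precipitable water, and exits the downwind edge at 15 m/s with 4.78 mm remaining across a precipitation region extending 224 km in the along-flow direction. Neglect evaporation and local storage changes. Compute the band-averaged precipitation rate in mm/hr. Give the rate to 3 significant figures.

R ≈ 1.61 mm/hr

Column moisture flux per unit crosswind length is F = V × PW.
Inflow: F_in = 20.8 × 8.26 = 171.808 mm·m/s
Outflow: F_out = 15 × 4.78 = 71.7 mm·m/s
Steady-state rate R = (F_in − F_out)/L = (171.808 − 71.7) / 224000 m = 4.469e-04 mm/s.
R = 4.469e-04 × 3600 = 1.61 mm/hr.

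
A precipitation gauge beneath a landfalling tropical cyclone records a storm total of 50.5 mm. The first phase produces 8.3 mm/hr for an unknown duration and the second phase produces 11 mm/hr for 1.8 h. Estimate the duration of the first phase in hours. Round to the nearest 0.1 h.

Known phases: 11 × 1.8 = 19.8 mm.
Remaining depth = 50.5 − 19.8 = 30.7 mm.
Duration = 30.7 / 8.3 = 3.7 h.

duration ≈ 3.7 h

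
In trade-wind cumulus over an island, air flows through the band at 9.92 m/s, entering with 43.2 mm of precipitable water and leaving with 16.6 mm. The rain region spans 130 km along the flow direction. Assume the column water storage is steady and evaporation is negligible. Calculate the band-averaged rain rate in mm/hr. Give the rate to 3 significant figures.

Column moisture flux per unit crosswind length is F = V × PW.
Inflow: F_in = 9.92 × 43.2 = 428.544 mm·m/s
Outflow: F_out = 9.92 × 16.6 = 164.672 mm·m/s
Steady-state rate R = (F_in − F_out)/L = (428.544 − 164.672) / 130000 m = 2.030e-03 mm/s.
R = 2.030e-03 × 3600 = 7.31 mm/hr.

R ≈ 7.31 mm/hr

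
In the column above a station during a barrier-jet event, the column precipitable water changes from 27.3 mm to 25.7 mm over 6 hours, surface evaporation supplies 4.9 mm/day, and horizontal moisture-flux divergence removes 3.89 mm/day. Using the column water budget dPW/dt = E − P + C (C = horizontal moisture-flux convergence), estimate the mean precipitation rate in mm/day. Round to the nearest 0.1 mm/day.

P ≈ 7.4 mm/day

dPW/dt = (25.7 − 27.3) mm / (6/24 day) = -6.400 mm/day.
P = E + C − dPW/dt = 4.9 + (-3.89) − (-6.400) = 7.4 mm/day.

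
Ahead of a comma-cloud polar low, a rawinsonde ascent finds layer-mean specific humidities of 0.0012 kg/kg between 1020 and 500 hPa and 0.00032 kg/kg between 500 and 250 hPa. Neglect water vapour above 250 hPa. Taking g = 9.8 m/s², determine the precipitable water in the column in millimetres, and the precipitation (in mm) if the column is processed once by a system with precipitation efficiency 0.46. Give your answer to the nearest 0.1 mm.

Precipitable water is the column-integrated vapour mass per unit area: PW = (1/g) Σ q̄ Δp, with q in kg/kg and Δp in Pa (1 kg/m² of water = 1 mm).
Layer 1020–500 hPa: Δp = 520 hPa = 52000 Pa, q̄ = 0.0012 kg/kg → 0.0012 × 52000 / 9.8 = 6.37 mm
Layer 500–250 hPa: Δp = 250 hPa = 25000 Pa, q̄ = 0.00032 kg/kg → 0.00032 × 25000 / 9.8 = 0.82 mm
PW = 6.37 + 0.82 = 7.19 ≈ 7.2 mm.
Precipitation = ε × PW = 0.46 × 7.2 = 3.3 mm.

PW ≈ 7.2 mm; precipitation ≈ 3.3 mm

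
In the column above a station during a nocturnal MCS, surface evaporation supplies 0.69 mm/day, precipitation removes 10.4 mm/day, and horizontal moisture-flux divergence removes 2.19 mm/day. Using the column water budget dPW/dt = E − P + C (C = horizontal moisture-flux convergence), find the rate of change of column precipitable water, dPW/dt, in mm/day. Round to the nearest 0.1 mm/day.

dPW/dt ≈ -11.9 mm/day

dPW/dt = E − P + C = 0.69 − 10.4 + (-2.19) = -11.9 mm/day.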